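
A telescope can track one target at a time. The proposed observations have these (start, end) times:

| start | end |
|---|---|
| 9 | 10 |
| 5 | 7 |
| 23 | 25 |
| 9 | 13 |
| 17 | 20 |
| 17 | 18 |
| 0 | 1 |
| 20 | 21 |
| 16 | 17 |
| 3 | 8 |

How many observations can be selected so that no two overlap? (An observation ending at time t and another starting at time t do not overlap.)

Sorted by end: (0,1)  (5,7)  (3,8)  (9,10)  (9,13)  (16,17)  (17,18)  (17,20)  (20,21)  (23,25)
take (0,1); take (5,7); skip (3,8); take (9,10); skip (9,13); take (16,17); take (17,18); take (20,21); take (23,25).
Selected 7 observations.

7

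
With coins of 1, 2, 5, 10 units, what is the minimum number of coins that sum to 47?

6

Greedy: take as many of the largest coin as possible, then repeat with the remainder.
47 − 4×10→7 − 1×5→2 − 1×2→0
Total coins = 4 + 1 + 1 = 6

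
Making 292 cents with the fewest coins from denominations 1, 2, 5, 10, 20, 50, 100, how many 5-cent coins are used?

0

Use the largest denomination that fits, subtract, and repeat.
292 = 2×100 + 1×50 + 2×20 + 1×2
Count of 5: 0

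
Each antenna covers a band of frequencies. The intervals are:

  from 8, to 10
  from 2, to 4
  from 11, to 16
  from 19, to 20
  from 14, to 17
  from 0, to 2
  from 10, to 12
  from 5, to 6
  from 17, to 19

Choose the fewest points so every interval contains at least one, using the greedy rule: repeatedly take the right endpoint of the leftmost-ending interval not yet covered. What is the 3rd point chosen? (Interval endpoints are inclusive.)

10

Process intervals by earliest right end; each time one isn't hit yet, stab at its right endpoint.
Sorted: [0,2] [2,4] [5,6] [8,10] [10,12] [11,16] [14,17] [17,19] [19,20]
{[0,2],[2,4]} hit by 2; {[5,6]} hit by 6; {[8,10],[10,12]} hit by 10; {[11,16],[14,17]} hit by 16; {[17,19],[19,20]} hit by 19.
Points: 2, 6, 10, 16, 19 (5 total).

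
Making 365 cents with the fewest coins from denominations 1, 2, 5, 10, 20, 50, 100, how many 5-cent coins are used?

365 − 3×100→65 − 1×50→15 − 1×10→5 − 1×5→0
Count of 5: 1

1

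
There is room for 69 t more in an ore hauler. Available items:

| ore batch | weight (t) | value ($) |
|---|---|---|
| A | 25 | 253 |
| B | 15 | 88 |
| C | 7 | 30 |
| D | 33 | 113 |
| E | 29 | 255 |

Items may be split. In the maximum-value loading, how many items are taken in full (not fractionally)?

3

Sort by value per unit weight and fill in that order.
Order: A (253/25=10.12) > E (255/29=8.79) > B (88/15=5.87) > C (30/7=4.29) > D (113/33=3.42)
Fill: take A (25 @ 253) → take E (29 @ 255) → take B (15 @ 88); 69/69 used.
3 item(s) taken whole.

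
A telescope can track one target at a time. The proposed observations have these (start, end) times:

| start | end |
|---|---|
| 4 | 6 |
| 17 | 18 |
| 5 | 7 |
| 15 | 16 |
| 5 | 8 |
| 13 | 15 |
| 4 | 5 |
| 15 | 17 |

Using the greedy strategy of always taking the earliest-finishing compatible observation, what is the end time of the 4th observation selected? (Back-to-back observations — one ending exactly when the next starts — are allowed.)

Sort by end time and greedily take each interval whose start is ≥ the last chosen end.
Sorted by end: (4,5)  (4,6)  (5,7)  (5,8)  (13,15)  (15,16)  (15,17)  (17,18)
take (4,5); take (5,7); skip (5,8); take (13,15); take (15,16); skip (15,17); take (17,18).
Selected: (4,5) (5,7) (13,15) (15,16) (17,18)

16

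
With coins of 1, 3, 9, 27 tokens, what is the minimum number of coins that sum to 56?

4

56 − 2×27→2 − 2×1→0
Total coins = 2 + 2 = 4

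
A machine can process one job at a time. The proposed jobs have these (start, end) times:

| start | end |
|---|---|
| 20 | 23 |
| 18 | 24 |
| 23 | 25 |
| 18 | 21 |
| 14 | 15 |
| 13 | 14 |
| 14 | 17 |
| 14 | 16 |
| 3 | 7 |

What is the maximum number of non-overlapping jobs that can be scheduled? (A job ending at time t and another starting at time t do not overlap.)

By end time: (3,7), (13,14), (14,15), (14,16), (14,17), (18,21), (20,23), (18,24), (23,25).
Pick (3,7); next start ≥ 7 → (13,14); next start ≥ 14 → (14,15); next start ≥ 15 → (18,21); next start ≥ 21 → (23,25).
Selected 5 jobs.

5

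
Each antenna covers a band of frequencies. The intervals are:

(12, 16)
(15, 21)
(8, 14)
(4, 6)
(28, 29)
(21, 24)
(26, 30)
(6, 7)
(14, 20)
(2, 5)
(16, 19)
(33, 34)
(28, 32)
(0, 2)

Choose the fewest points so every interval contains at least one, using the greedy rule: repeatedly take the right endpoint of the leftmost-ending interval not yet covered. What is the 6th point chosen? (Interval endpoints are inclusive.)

Process intervals by earliest right end; each time one isn't hit yet, stab at its right endpoint.
By right end: [0,2]  [2,5]  [4,6]  [6,7]  [8,14]  [12,16]  [16,19]  [14,20]  [15,21]  [21,24]  [28,29]  [26,30]  [28,32]  [33,34]
[0,2] uncovered → point at 2; [4,6] uncovered → point at 6; [8,14] uncovered → point at 14; [16,19] uncovered → point at 19; [21,24] uncovered → point at 24; [28,29] uncovered → point at 29; [33,34] uncovered → point at 34.
Points: 2, 6, 14, 19, 24, 29, 34 (7 total).

29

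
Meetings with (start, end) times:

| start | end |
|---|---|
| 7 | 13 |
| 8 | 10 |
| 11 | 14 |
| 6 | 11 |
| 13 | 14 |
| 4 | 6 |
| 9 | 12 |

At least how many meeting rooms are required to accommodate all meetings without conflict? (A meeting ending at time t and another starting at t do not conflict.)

Count concurrent intervals with a sweep; the peak is the room count.
starts: [4, 6, 7, 8, 9, 11, 13]
ends:   [6, 10, 11, 12, 13, 14, 14]
s4→1 e6→0 s6→1 s7→2 s8→3 s9→4  — peak 4.

4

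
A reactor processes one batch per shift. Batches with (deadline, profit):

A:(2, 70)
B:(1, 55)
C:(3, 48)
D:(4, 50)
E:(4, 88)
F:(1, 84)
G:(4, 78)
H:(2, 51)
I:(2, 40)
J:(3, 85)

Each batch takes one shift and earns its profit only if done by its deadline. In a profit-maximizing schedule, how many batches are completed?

Take jobs in profit order; each goes to the latest open slot no later than its deadline.
By profit: E(d4,88), J(d3,85), F(d1,84), G(d4,78), A(d2,70), B(d1,55), H(d2,51), D(d4,50), C(d3,48), I(d2,40)
E→slot 4; J→slot 3; F→slot 1; G→slot 2; A skipped; B skipped; H skipped; D skipped; C skipped; I skipped.
4 of 10 scheduled.

4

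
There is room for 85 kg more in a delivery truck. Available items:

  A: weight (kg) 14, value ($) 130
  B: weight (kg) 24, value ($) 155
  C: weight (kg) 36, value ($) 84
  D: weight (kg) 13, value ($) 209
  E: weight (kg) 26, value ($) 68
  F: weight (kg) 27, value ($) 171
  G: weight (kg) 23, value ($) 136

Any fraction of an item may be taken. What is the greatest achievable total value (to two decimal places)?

Greedy by value/weight ratio, highest first.
Order: D (209/13=16.08) > A (130/14=9.29) > B (155/24=6.46) > F (171/27=6.33) > G (136/23=5.91) > E (68/26=2.62) > C (84/36=2.33)
Fill: take D (13 @ 209) → take A (14 @ 130) → take B (24 @ 155) → take F (27 @ 171) → take 7/23 of G → 41.39; 85/85 used.
Total value = 706.39

706.39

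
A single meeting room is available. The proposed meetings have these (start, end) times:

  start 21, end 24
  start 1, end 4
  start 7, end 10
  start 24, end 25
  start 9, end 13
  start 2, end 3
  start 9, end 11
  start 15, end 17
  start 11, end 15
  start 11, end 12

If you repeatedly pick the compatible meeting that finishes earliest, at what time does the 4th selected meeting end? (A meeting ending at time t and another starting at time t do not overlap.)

17

Order by finish time; keep every interval that doesn't clash with the previous kept one.
By end time: (2,3), (1,4), (7,10), (9,11), (11,12), (9,13), (11,15), (15,17), (21,24), (24,25).
Pick (2,3); next start ≥ 3 → (7,10); next start ≥ 10 → (11,12); next start ≥ 12 → (15,17); next start ≥ 17 → (21,24); next start ≥ 24 → (24,25).
Selected: (2,3) (7,10) (11,12) (15,17) (21,24) (24,25)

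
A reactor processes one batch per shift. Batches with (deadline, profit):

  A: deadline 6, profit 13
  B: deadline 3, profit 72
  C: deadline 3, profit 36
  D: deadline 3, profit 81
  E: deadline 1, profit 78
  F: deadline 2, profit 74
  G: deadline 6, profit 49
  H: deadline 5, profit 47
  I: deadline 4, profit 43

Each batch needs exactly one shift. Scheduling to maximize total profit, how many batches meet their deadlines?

6

Take jobs in profit order; each goes to the latest open slot no later than its deadline.
Profit order: D=81 E=78 F=74 B=72 G=49 H=47 I=43 C=36 A=13
Assign: D→slot 3, E→slot 1, F→slot 2, B skipped, G→slot 6, H→slot 5, I→slot 4, C skipped, A skipped.
Slots: [1:E] [2:F] [3:D] [4:I] [5:H] [6:G]
6 of 9 scheduled.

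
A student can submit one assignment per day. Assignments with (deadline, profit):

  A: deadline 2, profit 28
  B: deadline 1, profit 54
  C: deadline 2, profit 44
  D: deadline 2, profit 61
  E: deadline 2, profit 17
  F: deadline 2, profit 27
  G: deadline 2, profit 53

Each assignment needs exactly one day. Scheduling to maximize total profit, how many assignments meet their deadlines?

Sort by profit descending; place each in the latest free slot ≤ its deadline.
Profit order: D=61 B=54 G=53 C=44 A=28 F=27 E=17
Assign: D→slot 2, B→slot 1, G skipped, C skipped, A skipped, F skipped, E skipped.
Slots: [1:B] [2:D]
2 of 7 scheduled.

2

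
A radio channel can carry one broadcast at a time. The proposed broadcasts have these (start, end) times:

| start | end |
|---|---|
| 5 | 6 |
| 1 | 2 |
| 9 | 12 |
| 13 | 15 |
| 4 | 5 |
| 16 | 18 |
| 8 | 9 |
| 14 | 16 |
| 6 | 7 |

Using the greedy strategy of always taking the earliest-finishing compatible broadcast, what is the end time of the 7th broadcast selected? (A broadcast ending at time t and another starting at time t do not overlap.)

15

Greedy by earliest finish: after sorting by end time, pick each interval compatible with the last pick.
Sorted by end: (1,2)  (4,5)  (5,6)  (6,7)  (8,9)  (9,12)  (13,15)  (14,16)  (16,18)
take (1,2); take (4,5); take (5,6); take (6,7); take (8,9); take (9,12); take (13,15); skip (14,16); take (16,18).
Selected: (1,2) (4,5) (5,6) (6,7) (8,9) (9,12) (13,15) (16,18)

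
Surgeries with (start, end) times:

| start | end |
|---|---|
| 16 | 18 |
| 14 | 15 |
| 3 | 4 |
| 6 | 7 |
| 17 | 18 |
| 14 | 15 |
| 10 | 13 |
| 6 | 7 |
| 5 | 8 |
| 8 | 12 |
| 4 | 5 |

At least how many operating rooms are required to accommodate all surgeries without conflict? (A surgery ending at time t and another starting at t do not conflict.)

The answer is the maximum number of intervals overlapping at any instant.
Events (time:±→running): 3:+→1 4:-→0 4:+→1 5:-→0 5:+→1 6:+→2 6:+→3 … peak 3.

3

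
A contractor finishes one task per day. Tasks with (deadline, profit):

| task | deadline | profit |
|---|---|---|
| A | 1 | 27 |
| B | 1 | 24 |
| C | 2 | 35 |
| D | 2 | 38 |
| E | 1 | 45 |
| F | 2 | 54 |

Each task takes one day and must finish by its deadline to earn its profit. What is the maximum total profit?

99

Take jobs in profit order; each goes to the latest open slot no later than its deadline.
By profit: F(d2,54), E(d1,45), D(d2,38), C(d2,35), A(d1,27), B(d1,24)
F→slot 2; E→slot 1; D skipped; C skipped; A skipped; B skipped.
Profit = 45 + 54 = 99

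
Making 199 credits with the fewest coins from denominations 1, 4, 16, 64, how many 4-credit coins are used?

1

Use the largest denomination that fits, subtract, and repeat.
199 − 3×64→7 − 1×4→3 − 3×1→0
Count of 4: 1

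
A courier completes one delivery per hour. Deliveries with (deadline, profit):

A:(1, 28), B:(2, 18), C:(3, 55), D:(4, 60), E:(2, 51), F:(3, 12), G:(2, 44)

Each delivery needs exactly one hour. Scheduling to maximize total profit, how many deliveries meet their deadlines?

4

By profit: D(d4,60), C(d3,55), E(d2,51), G(d2,44), A(d1,28), B(d2,18), F(d3,12)
D→slot 4; C→slot 3; E→slot 2; G→slot 1; A skipped; B skipped; F skipped.
4 of 7 scheduled.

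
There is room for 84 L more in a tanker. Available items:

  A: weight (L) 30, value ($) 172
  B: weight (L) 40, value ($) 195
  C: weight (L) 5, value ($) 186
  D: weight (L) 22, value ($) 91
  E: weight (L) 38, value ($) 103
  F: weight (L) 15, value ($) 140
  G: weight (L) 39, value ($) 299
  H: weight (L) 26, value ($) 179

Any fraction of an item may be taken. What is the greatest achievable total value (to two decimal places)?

797.12

Greedy by value/weight ratio, highest first.
Order: C (186/5=37.20) > F (140/15=9.33) > G (299/39=7.67) > H (179/26=6.88) > A (172/30=5.73) > B (195/40=4.88) > D (91/22=4.14) > E (103/38=2.71)
Fill: take C (5 @ 186) → take F (15 @ 140) → take G (39 @ 299) → take 25/26 of H → 172.12; 84/84 used.
Total value = 797.12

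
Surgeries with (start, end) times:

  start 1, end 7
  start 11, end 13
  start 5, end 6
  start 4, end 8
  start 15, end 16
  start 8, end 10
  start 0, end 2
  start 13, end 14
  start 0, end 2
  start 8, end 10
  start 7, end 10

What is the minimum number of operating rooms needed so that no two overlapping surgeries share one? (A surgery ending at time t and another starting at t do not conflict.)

The answer is the maximum number of intervals overlapping at any instant.
starts: [0, 0, 1, 4, 5, 7, 8, 8, 11, 13, 15]
ends:   [2, 2, 6, 7, 8, 10, 10, 10, 13, 14, 16]
s0→1 s0→2 s1→3  — peak 3.

3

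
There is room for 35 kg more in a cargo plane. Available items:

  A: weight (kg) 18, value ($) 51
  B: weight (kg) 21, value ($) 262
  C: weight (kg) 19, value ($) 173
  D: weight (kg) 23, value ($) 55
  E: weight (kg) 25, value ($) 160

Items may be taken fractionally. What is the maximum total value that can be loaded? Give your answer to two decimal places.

389.47

Sort by value per unit weight and fill in that order.
Ratios (sorted): B 12.48, C 9.11, E 6.40, A 2.83, D 2.39
take B (21 @ 262); take 14/19 of C → 127.47. Capacity used 35/35.
Total value = 389.47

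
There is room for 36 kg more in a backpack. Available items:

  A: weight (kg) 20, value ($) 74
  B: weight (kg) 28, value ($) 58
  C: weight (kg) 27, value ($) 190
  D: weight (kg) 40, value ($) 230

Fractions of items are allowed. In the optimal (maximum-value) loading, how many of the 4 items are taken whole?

Sort by value per unit weight and fill in that order.
Order: C (190/27=7.04) > D (230/40=5.75) > A (74/20=3.70) > B (58/28=2.07)
Fill: take C (27 @ 190) → take 9/40 of D → 51.75; 36/36 used.
1 item(s) taken whole; one partial (take 9/40 of D).

1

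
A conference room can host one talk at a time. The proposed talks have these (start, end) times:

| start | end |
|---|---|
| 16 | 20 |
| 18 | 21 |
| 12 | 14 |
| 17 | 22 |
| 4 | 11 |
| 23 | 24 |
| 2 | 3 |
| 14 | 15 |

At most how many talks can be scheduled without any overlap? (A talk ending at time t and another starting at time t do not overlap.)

By end time: (2,3), (4,11), (12,14), (14,15), (16,20), (18,21), (17,22), (23,24).
Pick (2,3); next start ≥ 3 → (4,11); next start ≥ 11 → (12,14); next start ≥ 14 → (14,15); next start ≥ 15 → (16,20); next start ≥ 20 → (23,24).
Selected 6 talks.

6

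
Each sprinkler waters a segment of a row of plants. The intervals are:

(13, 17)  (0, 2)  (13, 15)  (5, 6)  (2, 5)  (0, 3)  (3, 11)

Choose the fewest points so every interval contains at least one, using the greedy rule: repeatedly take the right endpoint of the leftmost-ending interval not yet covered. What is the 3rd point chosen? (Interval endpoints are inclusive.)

15

Sort by right endpoint; whenever an interval is uncovered, place a point at its right end.
By right end: [0,2]  [0,3]  [2,5]  [5,6]  [3,11]  [13,15]  [13,17]
[0,2] uncovered → point at 2; [5,6] uncovered → point at 6; [13,15] uncovered → point at 15.
Points: 2, 6, 15 (3 total).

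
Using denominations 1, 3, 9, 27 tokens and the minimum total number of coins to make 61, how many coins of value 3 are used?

2

Greedy: take as many of the largest coin as possible, then repeat with the remainder.
61 − 2×27→7 − 2×3→1 − 1×1→0
Count of 3: 2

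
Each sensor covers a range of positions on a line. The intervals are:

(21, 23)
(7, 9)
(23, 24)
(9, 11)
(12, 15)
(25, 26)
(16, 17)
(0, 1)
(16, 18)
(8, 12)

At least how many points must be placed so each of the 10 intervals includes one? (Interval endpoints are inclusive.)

6

Process intervals by earliest right end; each time one isn't hit yet, stab at its right endpoint.
By right end: [0,1]  [7,9]  [9,11]  [8,12]  [12,15]  [16,17]  [16,18]  [21,23]  [23,24]  [25,26]
[0,1] uncovered → point at 1; [7,9] uncovered → point at 9; [12,15] uncovered → point at 15; [16,17] uncovered → point at 17; [21,23] uncovered → point at 23; [25,26] uncovered → point at 26.
Points: 1, 9, 15, 17, 23, 26 (6 total).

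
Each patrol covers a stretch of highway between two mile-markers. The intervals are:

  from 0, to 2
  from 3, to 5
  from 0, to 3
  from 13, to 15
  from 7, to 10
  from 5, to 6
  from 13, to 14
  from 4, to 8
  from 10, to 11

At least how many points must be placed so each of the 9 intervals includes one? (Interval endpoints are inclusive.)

4

By right end: [0,2]  [0,3]  [3,5]  [5,6]  [4,8]  [7,10]  [10,11]  [13,14]  [13,15]
[0,2] uncovered → point at 2; [3,5] uncovered → point at 5; [7,10] uncovered → point at 10; [13,14] uncovered → point at 14.
Points: 2, 5, 10, 14 (4 total).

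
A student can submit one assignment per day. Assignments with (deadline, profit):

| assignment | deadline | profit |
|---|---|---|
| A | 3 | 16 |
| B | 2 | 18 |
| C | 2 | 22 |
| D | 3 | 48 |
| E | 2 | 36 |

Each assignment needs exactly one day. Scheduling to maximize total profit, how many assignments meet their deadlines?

3

Profit order: D=48 E=36 C=22 B=18 A=16
Assign: D→slot 3, E→slot 2, C→slot 1, B skipped, A skipped.
Slots: [1:C] [2:E] [3:D]
3 of 5 scheduled.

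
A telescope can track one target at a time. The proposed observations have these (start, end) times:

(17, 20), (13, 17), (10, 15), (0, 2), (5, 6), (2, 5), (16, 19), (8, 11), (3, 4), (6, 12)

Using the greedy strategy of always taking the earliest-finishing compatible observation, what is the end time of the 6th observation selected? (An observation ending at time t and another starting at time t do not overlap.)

20

Greedy by earliest finish: after sorting by end time, pick each interval compatible with the last pick.
Sorted by end: (0,2)  (3,4)  (2,5)  (5,6)  (8,11)  (6,12)  (10,15)  (13,17)  (16,19)  (17,20)
take (0,2); take (3,4); take (5,6); take (8,11); take (13,17); skip (16,19); take (17,20).
Selected: (0,2) (3,4) (5,6) (8,11) (13,17) (17,20)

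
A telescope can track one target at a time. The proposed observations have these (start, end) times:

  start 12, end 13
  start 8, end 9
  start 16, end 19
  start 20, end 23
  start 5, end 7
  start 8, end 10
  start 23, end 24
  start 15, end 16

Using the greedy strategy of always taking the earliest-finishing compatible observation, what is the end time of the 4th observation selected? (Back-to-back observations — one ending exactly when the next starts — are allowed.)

Sorted by end: (5,7)  (8,9)  (8,10)  (12,13)  (15,16)  (16,19)  (20,23)  (23,24)
take (5,7); take (8,9); take (12,13); take (15,16); take (16,19); take (20,23); take (23,24).
Selected: (5,7) (8,9) (12,13) (15,16) (16,19) (20,23) (23,24)

16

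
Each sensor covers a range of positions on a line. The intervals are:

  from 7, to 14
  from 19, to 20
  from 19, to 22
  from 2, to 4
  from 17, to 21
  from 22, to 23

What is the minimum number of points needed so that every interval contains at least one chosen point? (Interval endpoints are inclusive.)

Sorted: [2,4] [7,14] [19,20] [17,21] [19,22] [22,23]
{[2,4]} hit by 4; {[7,14]} hit by 14; {[19,20],[17,21],[19,22]} hit by 20; {[22,23]} hit by 23.
Points: 4, 14, 20, 23 (4 total).

4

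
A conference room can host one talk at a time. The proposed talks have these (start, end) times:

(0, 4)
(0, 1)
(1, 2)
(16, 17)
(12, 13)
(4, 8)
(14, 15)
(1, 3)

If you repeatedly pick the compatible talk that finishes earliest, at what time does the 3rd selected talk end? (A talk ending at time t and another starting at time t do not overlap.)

Greedy by earliest finish: after sorting by end time, pick each interval compatible with the last pick.
Sorted by end: (0,1)  (1,2)  (1,3)  (0,4)  (4,8)  (12,13)  (14,15)  (16,17)
take (0,1); take (1,2); take (4,8); take (12,13); take (14,15); take (16,17).
Selected: (0,1) (1,2) (4,8) (12,13) (14,15) (16,17)

8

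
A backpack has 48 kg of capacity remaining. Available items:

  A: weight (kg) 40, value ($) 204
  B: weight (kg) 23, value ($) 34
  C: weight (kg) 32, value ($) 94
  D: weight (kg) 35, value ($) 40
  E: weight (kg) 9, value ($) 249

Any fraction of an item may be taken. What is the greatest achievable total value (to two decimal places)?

Sort by value per unit weight and fill in that order.
Ratios (sorted): E 27.67, A 5.10, C 2.94, B 1.48, D 1.14
take E (9 @ 249); take 39/40 of A → 198.90. Capacity used 48/48.
Total value = 447.90

447.90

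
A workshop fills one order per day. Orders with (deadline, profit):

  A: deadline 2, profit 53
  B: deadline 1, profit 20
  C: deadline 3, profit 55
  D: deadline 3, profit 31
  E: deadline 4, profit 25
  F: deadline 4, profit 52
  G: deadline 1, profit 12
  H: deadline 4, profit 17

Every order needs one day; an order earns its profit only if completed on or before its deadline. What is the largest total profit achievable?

Sort by profit descending; place each in the latest free slot ≤ its deadline.
Profit order: C=55 A=53 F=52 D=31 E=25 B=20 H=17 G=12
Assign: C→slot 3, A→slot 2, F→slot 4, D→slot 1, E skipped, B skipped, H skipped, G skipped.
Slots: [1:D] [2:A] [3:C] [4:F]
Profit = 31 + 53 + 55 + 52 = 191

191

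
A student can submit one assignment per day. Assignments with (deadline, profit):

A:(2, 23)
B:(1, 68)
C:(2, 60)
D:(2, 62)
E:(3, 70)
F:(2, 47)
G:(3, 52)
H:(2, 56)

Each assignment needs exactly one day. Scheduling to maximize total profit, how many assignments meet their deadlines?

3

Sort by profit descending; place each in the latest free slot ≤ its deadline.
Profit order: E=70 B=68 D=62 C=60 H=56 G=52 F=47 A=23
Assign: E→slot 3, B→slot 1, D→slot 2, C skipped, H skipped, G skipped, F skipped, A skipped.
Slots: [1:B] [2:D] [3:E]
3 of 8 scheduled.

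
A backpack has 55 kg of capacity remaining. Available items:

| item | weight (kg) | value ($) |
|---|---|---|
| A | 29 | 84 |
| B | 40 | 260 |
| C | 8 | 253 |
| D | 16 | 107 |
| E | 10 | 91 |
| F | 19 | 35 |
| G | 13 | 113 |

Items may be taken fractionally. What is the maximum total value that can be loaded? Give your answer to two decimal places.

616.00

Sort by value per unit weight and fill in that order.
Ratios (sorted): C 31.62, E 9.10, G 8.69, D 6.69, B 6.50, A 2.90, F 1.84
take C (8 @ 253); take E (10 @ 91); take G (13 @ 113); take D (16 @ 107); take 8/40 of B → 52.00. Capacity used 55/55.
Total value = 616.00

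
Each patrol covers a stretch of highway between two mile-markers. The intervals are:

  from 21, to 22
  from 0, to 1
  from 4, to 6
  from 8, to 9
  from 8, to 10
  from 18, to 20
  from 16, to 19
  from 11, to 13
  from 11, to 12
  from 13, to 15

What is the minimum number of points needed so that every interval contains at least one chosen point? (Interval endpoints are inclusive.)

7

By right end: [0,1]  [4,6]  [8,9]  [8,10]  [11,12]  [11,13]  [13,15]  [16,19]  [18,20]  [21,22]
[0,1] uncovered → point at 1; [4,6] uncovered → point at 6; [8,9] uncovered → point at 9; [11,12] uncovered → point at 12; [13,15] uncovered → point at 15; [16,19] uncovered → point at 19; [21,22] uncovered → point at 22.
Points: 1, 6, 9, 12, 15, 19, 22 (7 total).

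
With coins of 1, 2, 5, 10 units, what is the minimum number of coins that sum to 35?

35 − 3×10→5 − 1×5→0
Total coins = 3 + 1 = 4

4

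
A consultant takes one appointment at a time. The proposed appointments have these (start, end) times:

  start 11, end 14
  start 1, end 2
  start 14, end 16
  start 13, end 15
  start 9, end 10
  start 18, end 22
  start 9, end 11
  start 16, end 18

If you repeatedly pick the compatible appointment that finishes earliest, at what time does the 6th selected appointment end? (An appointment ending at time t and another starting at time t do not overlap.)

Greedy by earliest finish: after sorting by end time, pick each interval compatible with the last pick.
By end time: (1,2), (9,10), (9,11), (11,14), (13,15), (14,16), (16,18), (18,22).
Pick (1,2); next start ≥ 2 → (9,10); next start ≥ 10 → (11,14); next start ≥ 14 → (14,16); next start ≥ 16 → (16,18); next start ≥ 18 → (18,22).
Selected: (1,2) (9,10) (11,14) (14,16) (16,18) (18,22)

22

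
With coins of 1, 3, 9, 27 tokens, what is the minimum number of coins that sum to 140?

8

140 = 5×27 + 1×3 + 2×1
Total coins = 5 + 1 + 2 = 8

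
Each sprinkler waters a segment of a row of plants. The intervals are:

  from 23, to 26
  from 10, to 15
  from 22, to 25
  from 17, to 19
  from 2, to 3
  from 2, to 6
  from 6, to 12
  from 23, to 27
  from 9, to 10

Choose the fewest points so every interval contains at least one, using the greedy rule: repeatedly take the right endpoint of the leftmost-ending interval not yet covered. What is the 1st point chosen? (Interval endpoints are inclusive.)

3

By right end: [2,3]  [2,6]  [9,10]  [6,12]  [10,15]  [17,19]  [22,25]  [23,26]  [23,27]
[2,3] uncovered → point at 3; [9,10] uncovered → point at 10; [17,19] uncovered → point at 19; [22,25] uncovered → point at 25.
Points: 3, 10, 19, 25 (4 total).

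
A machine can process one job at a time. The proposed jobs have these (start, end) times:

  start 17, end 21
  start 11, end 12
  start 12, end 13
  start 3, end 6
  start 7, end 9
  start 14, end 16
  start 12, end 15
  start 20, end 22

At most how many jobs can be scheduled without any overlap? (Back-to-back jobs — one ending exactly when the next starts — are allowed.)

6

Order by finish time; keep every interval that doesn't clash with the previous kept one.
Sorted by end: (3,6)  (7,9)  (11,12)  (12,13)  (12,15)  (14,16)  (17,21)  (20,22)
take (3,6); take (7,9); take (11,12); take (12,13); take (14,16); take (17,21); skip (20,22).
Selected 6 jobs.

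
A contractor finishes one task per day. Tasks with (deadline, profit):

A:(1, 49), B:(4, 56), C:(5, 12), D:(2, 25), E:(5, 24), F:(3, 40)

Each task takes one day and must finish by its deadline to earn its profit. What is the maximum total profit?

194

Take jobs in profit order; each goes to the latest open slot no later than its deadline.
By profit: B(d4,56), A(d1,49), F(d3,40), D(d2,25), E(d5,24), C(d5,12)
B→slot 4; A→slot 1; F→slot 3; D→slot 2; E→slot 5; C skipped.
Profit = 49 + 25 + 40 + 56 + 24 = 194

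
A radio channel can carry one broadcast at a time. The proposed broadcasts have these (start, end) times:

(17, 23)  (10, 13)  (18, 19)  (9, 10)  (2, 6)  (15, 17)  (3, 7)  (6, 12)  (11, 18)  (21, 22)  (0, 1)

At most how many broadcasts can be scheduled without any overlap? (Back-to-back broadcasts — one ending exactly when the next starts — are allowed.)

7

Order by finish time; keep every interval that doesn't clash with the previous kept one.
Sorted by end: (0,1)  (2,6)  (3,7)  (9,10)  (6,12)  (10,13)  (15,17)  (11,18)  (18,19)  (21,22)  (17,23)
take (0,1); take (2,6); take (9,10); take (10,13); take (15,17); take (18,19); take (21,22).
Selected 7 broadcasts.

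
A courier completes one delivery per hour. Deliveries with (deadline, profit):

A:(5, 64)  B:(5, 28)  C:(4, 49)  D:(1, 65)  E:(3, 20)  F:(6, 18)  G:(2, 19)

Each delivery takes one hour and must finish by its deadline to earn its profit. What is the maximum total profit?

244

Take jobs in profit order; each goes to the latest open slot no later than its deadline.
Profit order: D=65 A=64 C=49 B=28 E=20 G=19 F=18
Assign: D→slot 1, A→slot 5, C→slot 4, B→slot 3, E→slot 2, G skipped, F→slot 6.
Slots: [1:D] [2:E] [3:B] [4:C] [5:A] [6:F]
Profit = 65 + 20 + 28 + 49 + 64 + 18 = 244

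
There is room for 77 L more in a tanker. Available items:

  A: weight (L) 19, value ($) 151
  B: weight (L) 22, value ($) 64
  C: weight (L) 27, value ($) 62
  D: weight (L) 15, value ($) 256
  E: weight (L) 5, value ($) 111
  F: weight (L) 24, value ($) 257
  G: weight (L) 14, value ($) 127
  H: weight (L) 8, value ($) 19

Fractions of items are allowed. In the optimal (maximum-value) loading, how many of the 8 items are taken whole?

Greedy by value/weight ratio, highest first.
Ratios (sorted): E 22.20, D 17.07, F 10.71, G 9.07, A 7.95, B 2.91, H 2.38, C 2.30
take E (5 @ 111); take D (15 @ 256); take F (24 @ 257); take G (14 @ 127); take A (19 @ 151). Capacity used 77/77.
5 item(s) taken whole.

5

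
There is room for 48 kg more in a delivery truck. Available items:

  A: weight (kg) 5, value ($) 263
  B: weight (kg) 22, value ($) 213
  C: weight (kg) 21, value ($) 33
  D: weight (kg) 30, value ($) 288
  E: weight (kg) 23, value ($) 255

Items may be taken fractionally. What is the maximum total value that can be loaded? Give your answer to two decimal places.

Ratios (sorted): A 52.60, E 11.09, B 9.68, D 9.60, C 1.57
take A (5 @ 263); take E (23 @ 255); take 20/22 of B → 193.64. Capacity used 48/48.
Total value = 711.64

711.64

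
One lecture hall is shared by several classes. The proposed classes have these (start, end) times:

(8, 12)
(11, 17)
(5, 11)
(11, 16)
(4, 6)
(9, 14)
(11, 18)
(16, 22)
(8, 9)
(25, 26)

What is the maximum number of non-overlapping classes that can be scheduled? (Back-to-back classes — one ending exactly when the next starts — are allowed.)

5

Sorted by end: (4,6)  (8,9)  (5,11)  (8,12)  (9,14)  (11,16)  (11,17)  (11,18)  (16,22)  (25,26)
take (4,6); take (8,9); take (9,14); take (16,22); take (25,26).
Selected 5 classes.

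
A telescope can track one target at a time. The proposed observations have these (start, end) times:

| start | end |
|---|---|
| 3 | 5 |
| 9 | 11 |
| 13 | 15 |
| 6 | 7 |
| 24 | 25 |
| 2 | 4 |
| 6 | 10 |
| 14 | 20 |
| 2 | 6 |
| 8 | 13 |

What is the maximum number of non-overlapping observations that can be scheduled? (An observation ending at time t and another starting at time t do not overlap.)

Sort by end time and greedily take each interval whose start is ≥ the last chosen end.
Sorted by end: (2,4)  (3,5)  (2,6)  (6,7)  (6,10)  (9,11)  (8,13)  (13,15)  (14,20)  (24,25)
take (2,4); skip (2,6); take (6,7); skip (6,10); take (9,11); take (13,15); take (24,25).
Selected 5 observations.

5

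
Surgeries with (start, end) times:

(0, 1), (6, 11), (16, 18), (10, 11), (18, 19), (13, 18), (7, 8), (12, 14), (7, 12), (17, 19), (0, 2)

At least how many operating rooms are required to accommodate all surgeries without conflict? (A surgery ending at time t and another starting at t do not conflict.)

The answer is the maximum number of intervals overlapping at any instant.
Events (time:±→running): 0:+→1 0:+→2 1:-→1 2:-→0 6:+→1 7:+→2 7:+→3 … peak 3.

3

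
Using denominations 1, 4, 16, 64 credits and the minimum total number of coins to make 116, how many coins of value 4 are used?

1

Greedy: take as many of the largest coin as possible, then repeat with the remainder.
116 = 1×64 + 3×16 + 1×4
Count of 4: 1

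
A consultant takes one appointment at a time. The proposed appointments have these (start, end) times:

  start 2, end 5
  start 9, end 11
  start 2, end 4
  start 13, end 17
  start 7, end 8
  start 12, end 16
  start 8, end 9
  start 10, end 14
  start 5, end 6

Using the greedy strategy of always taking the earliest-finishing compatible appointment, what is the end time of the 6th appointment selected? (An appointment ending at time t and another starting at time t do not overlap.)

Order by finish time; keep every interval that doesn't clash with the previous kept one.
By end time: (2,4), (2,5), (5,6), (7,8), (8,9), (9,11), (10,14), (12,16), (13,17).
Pick (2,4); next start ≥ 4 → (5,6); next start ≥ 6 → (7,8); next start ≥ 8 → (8,9); next start ≥ 9 → (9,11); next start ≥ 11 → (12,16).
Selected: (2,4) (5,6) (7,8) (8,9) (9,11) (12,16)

16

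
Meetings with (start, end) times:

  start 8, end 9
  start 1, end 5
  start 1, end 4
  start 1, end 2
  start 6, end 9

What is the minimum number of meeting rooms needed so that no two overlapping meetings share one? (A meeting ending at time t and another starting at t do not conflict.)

3

Events (time:±→running): 1:+→1 1:+→2 1:+→3 … peak 3.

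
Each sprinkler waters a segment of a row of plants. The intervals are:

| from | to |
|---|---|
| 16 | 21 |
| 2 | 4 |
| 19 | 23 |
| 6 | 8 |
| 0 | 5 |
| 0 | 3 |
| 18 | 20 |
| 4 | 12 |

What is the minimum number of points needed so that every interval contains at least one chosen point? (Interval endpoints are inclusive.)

Sorted: [0,3] [2,4] [0,5] [6,8] [4,12] [18,20] [16,21] [19,23]
{[0,3],[2,4],[0,5]} hit by 3; {[6,8],[4,12]} hit by 8; {[18,20],[16,21],[19,23]} hit by 20.
Points: 3, 8, 20 (3 total).

3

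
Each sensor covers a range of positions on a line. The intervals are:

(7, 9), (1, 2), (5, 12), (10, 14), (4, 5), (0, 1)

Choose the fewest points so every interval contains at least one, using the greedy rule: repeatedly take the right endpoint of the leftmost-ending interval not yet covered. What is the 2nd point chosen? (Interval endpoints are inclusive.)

5

Process intervals by earliest right end; each time one isn't hit yet, stab at its right endpoint.
By right end: [0,1]  [1,2]  [4,5]  [7,9]  [5,12]  [10,14]
[0,1] uncovered → point at 1; [4,5] uncovered → point at 5; [7,9] uncovered → point at 9; [10,14] uncovered → point at 14.
Points: 1, 5, 9, 14 (4 total).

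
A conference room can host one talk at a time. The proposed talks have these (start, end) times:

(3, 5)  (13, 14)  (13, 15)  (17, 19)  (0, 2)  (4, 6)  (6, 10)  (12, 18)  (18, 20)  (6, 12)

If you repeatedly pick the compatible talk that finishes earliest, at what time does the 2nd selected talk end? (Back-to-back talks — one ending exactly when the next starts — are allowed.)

Sorted by end: (0,2)  (3,5)  (4,6)  (6,10)  (6,12)  (13,14)  (13,15)  (12,18)  (17,19)  (18,20)
take (0,2); take (3,5); take (6,10); skip (6,12); take (13,14); skip (13,15); skip (12,18); take (17,19).
Selected: (0,2) (3,5) (6,10) (13,14) (17,19)

5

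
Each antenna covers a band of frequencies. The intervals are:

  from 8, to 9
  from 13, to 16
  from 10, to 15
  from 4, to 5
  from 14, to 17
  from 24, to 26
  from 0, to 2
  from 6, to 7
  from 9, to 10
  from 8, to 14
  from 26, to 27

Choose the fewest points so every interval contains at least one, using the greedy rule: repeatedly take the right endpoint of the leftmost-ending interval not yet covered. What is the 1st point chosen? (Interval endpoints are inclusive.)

2

Sort by right endpoint; whenever an interval is uncovered, place a point at its right end.
By right end: [0,2]  [4,5]  [6,7]  [8,9]  [9,10]  [8,14]  [10,15]  [13,16]  [14,17]  [24,26]  [26,27]
[0,2] uncovered → point at 2; [4,5] uncovered → point at 5; [6,7] uncovered → point at 7; [8,9] uncovered → point at 9; [10,15] uncovered → point at 15; [24,26] uncovered → point at 26.
Points: 2, 5, 7, 9, 15, 26 (6 total).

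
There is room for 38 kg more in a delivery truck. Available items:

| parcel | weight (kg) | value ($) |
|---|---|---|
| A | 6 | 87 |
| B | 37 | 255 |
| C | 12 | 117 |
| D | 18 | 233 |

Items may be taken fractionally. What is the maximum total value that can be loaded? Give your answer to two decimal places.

450.78

Sort by value per unit weight and fill in that order.
Order: A (87/6=14.50) > D (233/18=12.94) > C (117/12=9.75) > B (255/37=6.89)
Fill: take A (6 @ 87) → take D (18 @ 233) → take C (12 @ 117) → take 2/37 of B → 13.78; 38/38 used.
Total value = 450.78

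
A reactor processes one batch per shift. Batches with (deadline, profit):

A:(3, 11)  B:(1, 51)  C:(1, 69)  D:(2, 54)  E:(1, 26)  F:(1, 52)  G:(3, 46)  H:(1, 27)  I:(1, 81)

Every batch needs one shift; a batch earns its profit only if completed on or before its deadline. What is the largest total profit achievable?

181

Take jobs in profit order; each goes to the latest open slot no later than its deadline.
By profit: I(d1,81), C(d1,69), D(d2,54), F(d1,52), B(d1,51), G(d3,46), H(d1,27), E(d1,26), A(d3,11)
I→slot 1; C skipped; D→slot 2; F skipped; B skipped; G→slot 3; H skipped; E skipped; A skipped.
Profit = 81 + 54 + 46 = 181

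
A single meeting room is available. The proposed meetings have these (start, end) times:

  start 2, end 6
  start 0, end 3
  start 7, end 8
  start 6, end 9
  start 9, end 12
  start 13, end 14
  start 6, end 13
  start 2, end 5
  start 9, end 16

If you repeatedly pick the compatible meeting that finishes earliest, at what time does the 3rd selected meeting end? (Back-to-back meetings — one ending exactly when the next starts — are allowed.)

12

Greedy by earliest finish: after sorting by end time, pick each interval compatible with the last pick.
Sorted by end: (0,3)  (2,5)  (2,6)  (7,8)  (6,9)  (9,12)  (6,13)  (13,14)  (9,16)
take (0,3); skip (2,5); skip (2,6); take (7,8); take (9,12); take (13,14).
Selected: (0,3) (7,8) (9,12) (13,14)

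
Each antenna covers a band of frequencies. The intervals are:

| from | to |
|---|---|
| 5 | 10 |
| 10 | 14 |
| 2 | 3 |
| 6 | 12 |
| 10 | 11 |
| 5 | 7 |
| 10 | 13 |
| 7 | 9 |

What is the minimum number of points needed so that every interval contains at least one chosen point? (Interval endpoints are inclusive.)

3

Sorted: [2,3] [5,7] [7,9] [5,10] [10,11] [6,12] [10,13] [10,14]
{[2,3]} hit by 3; {[5,7],[7,9],[5,10]} hit by 7; {[10,11],[6,12],[10,13],[10,14]} hit by 11.
Points: 3, 7, 11 (3 total).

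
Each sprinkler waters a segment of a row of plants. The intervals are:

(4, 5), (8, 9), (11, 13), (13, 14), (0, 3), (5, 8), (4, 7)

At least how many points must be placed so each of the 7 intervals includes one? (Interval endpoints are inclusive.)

4

Sorted: [0,3] [4,5] [4,7] [5,8] [8,9] [11,13] [13,14]
{[0,3]} hit by 3; {[4,5],[4,7],[5,8]} hit by 5; {[8,9]} hit by 9; {[11,13],[13,14]} hit by 13.
Points: 3, 5, 9, 13 (4 total).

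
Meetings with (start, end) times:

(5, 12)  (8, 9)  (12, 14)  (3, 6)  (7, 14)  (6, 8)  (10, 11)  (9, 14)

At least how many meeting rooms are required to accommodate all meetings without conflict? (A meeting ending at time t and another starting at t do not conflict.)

4

Events (time:±→running): 3:+→1 5:+→2 6:-→1 6:+→2 7:+→3 8:-→2 8:+→3 9:-→2 9:+→3 10:+→4 … peak 4.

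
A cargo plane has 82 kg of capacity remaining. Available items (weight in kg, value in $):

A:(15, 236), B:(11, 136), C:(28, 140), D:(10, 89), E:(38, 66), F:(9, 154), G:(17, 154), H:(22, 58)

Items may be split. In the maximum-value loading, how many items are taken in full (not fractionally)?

Sort by value per unit weight and fill in that order.
Ratios (sorted): F 17.11, A 15.73, B 12.36, G 9.06, D 8.90, C 5.00, H 2.64, E 1.74
take F (9 @ 154); take A (15 @ 236); take B (11 @ 136); take G (17 @ 154); take D (10 @ 89); take 20/28 of C → 100.00. Capacity used 82/82.
5 item(s) taken whole; one partial (take 20/28 of C).

5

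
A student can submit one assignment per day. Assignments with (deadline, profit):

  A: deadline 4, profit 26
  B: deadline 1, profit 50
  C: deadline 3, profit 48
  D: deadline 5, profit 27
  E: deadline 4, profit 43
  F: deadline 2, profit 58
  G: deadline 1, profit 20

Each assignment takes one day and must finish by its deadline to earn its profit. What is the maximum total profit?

226

Take jobs in profit order; each goes to the latest open slot no later than its deadline.
By profit: F(d2,58), B(d1,50), C(d3,48), E(d4,43), D(d5,27), A(d4,26), G(d1,20)
F→slot 2; B→slot 1; C→slot 3; E→slot 4; D→slot 5; A skipped; G skipped.
Profit = 50 + 58 + 48 + 43 + 27 = 226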